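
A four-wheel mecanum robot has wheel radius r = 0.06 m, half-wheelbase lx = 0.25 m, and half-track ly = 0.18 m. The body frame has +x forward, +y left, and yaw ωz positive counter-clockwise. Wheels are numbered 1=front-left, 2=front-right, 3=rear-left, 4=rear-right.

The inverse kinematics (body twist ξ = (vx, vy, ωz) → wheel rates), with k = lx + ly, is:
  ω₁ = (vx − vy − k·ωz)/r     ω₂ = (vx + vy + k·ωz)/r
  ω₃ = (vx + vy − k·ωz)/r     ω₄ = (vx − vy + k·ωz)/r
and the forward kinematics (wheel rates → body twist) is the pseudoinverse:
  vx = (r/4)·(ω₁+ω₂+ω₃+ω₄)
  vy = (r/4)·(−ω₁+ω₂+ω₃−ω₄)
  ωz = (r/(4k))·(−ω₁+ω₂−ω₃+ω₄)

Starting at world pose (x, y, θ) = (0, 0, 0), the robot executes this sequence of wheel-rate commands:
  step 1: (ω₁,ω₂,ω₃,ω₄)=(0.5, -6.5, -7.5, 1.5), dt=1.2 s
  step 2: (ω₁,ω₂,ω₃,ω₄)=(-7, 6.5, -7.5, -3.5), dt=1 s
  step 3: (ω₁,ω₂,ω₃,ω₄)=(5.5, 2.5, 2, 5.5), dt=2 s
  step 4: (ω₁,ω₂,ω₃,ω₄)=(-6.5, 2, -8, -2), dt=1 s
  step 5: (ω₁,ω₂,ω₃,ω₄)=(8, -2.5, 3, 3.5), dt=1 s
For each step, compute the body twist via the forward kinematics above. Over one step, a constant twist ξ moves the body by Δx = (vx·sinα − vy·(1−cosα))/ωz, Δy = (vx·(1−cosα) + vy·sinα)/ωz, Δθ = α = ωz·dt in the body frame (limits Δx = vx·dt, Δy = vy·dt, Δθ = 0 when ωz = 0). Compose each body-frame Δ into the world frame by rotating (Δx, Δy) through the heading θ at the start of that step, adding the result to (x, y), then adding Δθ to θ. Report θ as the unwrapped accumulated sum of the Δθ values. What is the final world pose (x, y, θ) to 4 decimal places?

(0.1458, -0.1576, 0.8860)

step 1: ξ=(vx,vy,ωz)=(-0.1800, -0.2400, 0.0698), dt=1.2 → body Δ=(-0.2037, -0.2967, 0.0837) → world pose (-0.2037, -0.2967, 0.0837)
step 2: ξ=(vx,vy,ωz)=(-0.1725, 0.1425, 0.6105), dt=1.0 → body Δ=(-0.2041, 0.0828, 0.6105) → world pose (-0.4141, -0.2313, 0.6942)
step 3: ξ=(vx,vy,ωz)=(0.2325, -0.0975, 0.0174), dt=2.0 → body Δ=(0.4683, -0.1869, 0.0349) → world pose (0.0654, -0.0753, 0.7291)
step 4: ξ=(vx,vy,ωz)=(-0.2175, 0.0375, 0.5058), dt=1.0 → body Δ=(-0.2176, -0.0179, 0.5058) → world pose (-0.0849, -0.2336, 1.2349)
step 5: ξ=(vx,vy,ωz)=(0.1800, -0.1650, -0.3488), dt=1.0 → body Δ=(0.1479, -0.1928, -0.3488) → world pose (0.1458, -0.1576, 0.8860)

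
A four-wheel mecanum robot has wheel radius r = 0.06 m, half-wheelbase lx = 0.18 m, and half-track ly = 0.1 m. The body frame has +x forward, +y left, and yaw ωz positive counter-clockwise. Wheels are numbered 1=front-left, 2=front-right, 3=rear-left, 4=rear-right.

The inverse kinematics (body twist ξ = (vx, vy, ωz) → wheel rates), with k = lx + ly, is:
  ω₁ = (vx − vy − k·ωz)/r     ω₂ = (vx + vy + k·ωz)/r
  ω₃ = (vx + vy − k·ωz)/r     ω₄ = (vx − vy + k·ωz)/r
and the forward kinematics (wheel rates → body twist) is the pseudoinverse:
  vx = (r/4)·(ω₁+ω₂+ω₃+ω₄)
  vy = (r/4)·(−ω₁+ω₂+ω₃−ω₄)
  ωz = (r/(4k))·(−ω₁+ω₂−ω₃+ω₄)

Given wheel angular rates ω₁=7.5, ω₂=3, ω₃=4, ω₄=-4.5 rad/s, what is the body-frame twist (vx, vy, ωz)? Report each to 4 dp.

k = lx + ly = 0.18 + 0.1 = 0.2800
ω₁+ω₂+ω₃+ω₄ = 10.0000  →  vx = (0.06/4)·10.0000 = 0.1500
−ω₁+ω₂+ω₃−ω₄ = 4.0000  →  vy = (0.06/4)·4.0000 = 0.0600
−ω₁+ω₂−ω₃+ω₄ = -13.0000  →  ωz = (0.06/1.1200)·-13.0000 = -0.6964

(0.1500, 0.0600, -0.6964)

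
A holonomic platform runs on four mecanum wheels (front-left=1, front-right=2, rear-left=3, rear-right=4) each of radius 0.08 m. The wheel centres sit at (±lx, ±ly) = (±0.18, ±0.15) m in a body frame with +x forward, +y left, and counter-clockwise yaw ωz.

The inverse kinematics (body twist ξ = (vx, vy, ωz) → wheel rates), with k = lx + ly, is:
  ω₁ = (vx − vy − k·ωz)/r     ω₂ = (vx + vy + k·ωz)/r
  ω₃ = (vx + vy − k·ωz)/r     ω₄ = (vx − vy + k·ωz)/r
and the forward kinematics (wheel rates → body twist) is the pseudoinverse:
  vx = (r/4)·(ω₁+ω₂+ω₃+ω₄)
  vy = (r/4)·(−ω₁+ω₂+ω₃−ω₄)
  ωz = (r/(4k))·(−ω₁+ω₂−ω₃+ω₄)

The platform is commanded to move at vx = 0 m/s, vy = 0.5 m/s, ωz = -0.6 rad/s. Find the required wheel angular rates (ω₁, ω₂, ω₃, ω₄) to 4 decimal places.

k = lx + ly = 0.18 + 0.15 = 0.3300;  k·ωz = 0.3300·-0.6 = -0.1980
ω₁ (FL) = (vx − vy − k·ωz)/r = -0.3020/0.08 = -3.7750
ω₂ (FR) = (vx + vy + k·ωz)/r = 0.3020/0.08 = 3.7750
ω₃ (RL) = (vx + vy − k·ωz)/r = 0.6980/0.08 = 8.7250
ω₄ (RR) = (vx − vy + k·ωz)/r = -0.6980/0.08 = -8.7250

(-3.7750, 3.7750, 8.7250, -8.7250)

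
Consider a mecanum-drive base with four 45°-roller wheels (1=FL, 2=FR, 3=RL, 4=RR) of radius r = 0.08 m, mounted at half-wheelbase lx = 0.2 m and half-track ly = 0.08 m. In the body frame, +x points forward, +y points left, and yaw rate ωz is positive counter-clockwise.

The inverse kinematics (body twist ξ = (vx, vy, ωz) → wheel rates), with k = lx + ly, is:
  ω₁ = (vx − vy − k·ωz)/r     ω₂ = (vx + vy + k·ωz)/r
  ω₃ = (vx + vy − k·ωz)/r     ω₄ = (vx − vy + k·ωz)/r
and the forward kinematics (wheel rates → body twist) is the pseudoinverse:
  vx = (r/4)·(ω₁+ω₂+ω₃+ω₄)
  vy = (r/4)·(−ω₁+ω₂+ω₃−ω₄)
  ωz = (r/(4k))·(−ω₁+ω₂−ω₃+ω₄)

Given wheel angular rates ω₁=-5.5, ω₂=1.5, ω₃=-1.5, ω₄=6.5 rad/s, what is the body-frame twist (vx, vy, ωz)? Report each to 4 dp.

(0.0200, -0.0200, 1.0714)

k = lx + ly = 0.2 + 0.08 = 0.2800
ω₁+ω₂+ω₃+ω₄ = 1.0000  →  vx = (0.08/4)·1.0000 = 0.0200
−ω₁+ω₂+ω₃−ω₄ = -1.0000  →  vy = (0.08/4)·-1.0000 = -0.0200
−ω₁+ω₂−ω₃+ω₄ = 15.0000  →  ωz = (0.08/1.1200)·15.0000 = 1.0714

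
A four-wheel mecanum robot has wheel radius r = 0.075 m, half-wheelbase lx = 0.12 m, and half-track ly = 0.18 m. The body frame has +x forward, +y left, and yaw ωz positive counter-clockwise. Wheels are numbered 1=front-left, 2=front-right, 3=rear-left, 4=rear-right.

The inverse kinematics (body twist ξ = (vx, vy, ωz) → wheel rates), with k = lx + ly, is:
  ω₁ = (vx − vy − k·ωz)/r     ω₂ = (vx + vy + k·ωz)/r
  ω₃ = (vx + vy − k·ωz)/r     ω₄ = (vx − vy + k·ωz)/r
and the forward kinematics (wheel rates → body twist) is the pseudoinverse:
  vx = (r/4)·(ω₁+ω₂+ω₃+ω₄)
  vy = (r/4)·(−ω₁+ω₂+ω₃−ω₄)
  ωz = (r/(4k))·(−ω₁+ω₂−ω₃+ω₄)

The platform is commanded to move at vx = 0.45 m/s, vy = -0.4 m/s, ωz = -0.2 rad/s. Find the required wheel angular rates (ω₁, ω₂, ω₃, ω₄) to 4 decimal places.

k = lx + ly = 0.12 + 0.18 = 0.3000;  k·ωz = 0.3000·-0.2 = -0.0600
ω₁ (FL) = (vx − vy − k·ωz)/r = 0.9100/0.075 = 12.1333
ω₂ (FR) = (vx + vy + k·ωz)/r = -0.0100/0.075 = -0.1333
ω₃ (RL) = (vx + vy − k·ωz)/r = 0.1100/0.075 = 1.4667
ω₄ (RR) = (vx − vy + k·ωz)/r = 0.7900/0.075 = 10.5333

(12.1333, -0.1333, 1.4667, 10.5333)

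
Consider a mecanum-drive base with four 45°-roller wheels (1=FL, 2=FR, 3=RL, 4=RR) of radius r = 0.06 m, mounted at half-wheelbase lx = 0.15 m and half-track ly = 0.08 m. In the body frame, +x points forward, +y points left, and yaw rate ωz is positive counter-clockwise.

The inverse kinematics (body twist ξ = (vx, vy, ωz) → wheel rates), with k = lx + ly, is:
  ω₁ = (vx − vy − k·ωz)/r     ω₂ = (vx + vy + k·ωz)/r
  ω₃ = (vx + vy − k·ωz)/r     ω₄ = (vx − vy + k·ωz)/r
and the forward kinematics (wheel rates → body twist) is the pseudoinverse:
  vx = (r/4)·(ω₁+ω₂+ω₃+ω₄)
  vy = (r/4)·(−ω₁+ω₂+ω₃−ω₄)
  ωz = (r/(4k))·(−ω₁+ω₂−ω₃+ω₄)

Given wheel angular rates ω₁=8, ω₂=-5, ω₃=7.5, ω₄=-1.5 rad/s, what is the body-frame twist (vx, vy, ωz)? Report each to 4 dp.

(0.1350, -0.0600, -1.4348)

k = lx + ly = 0.15 + 0.08 = 0.2300
ω₁+ω₂+ω₃+ω₄ = 9.0000  →  vx = (0.06/4)·9.0000 = 0.1350
−ω₁+ω₂+ω₃−ω₄ = -4.0000  →  vy = (0.06/4)·-4.0000 = -0.0600
−ω₁+ω₂−ω₃+ω₄ = -22.0000  →  ωz = (0.06/0.9200)·-22.0000 = -1.4348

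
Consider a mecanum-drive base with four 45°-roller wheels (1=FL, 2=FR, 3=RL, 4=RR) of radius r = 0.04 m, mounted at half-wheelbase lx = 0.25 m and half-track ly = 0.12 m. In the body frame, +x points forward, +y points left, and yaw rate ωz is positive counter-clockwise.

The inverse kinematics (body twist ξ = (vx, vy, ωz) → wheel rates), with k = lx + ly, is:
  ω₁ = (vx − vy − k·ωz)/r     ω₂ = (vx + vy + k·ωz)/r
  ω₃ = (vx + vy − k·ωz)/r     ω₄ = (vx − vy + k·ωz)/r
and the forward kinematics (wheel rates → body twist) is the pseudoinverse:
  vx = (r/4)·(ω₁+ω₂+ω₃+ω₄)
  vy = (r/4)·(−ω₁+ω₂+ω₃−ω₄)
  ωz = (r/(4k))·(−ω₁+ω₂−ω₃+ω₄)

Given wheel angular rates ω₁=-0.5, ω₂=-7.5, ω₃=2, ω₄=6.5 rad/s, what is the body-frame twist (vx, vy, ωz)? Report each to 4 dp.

k = lx + ly = 0.25 + 0.12 = 0.3700
ω₁+ω₂+ω₃+ω₄ = 0.5000  →  vx = (0.04/4)·0.5000 = 0.0050
−ω₁+ω₂+ω₃−ω₄ = -11.5000  →  vy = (0.04/4)·-11.5000 = -0.1150
−ω₁+ω₂−ω₃+ω₄ = -2.5000  →  ωz = (0.04/1.4800)·-2.5000 = -0.0676

(0.0050, -0.1150, -0.0676)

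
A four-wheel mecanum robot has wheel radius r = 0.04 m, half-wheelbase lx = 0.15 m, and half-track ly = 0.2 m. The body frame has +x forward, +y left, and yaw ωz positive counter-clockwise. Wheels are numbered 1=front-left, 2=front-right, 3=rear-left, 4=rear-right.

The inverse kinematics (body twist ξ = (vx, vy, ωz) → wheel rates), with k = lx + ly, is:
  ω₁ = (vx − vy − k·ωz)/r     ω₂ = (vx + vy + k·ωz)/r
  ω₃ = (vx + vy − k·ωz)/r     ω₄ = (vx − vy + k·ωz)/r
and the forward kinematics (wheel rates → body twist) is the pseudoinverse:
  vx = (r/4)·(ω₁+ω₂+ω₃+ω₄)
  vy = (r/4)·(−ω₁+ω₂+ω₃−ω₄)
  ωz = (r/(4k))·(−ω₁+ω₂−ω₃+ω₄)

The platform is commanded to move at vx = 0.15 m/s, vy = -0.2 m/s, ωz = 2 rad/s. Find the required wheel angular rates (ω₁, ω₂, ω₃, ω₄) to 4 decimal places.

k = lx + ly = 0.15 + 0.2 = 0.3500;  k·ωz = 0.3500·2 = 0.7000
ω₁ (FL) = (vx − vy − k·ωz)/r = -0.3500/0.04 = -8.7500
ω₂ (FR) = (vx + vy + k·ωz)/r = 0.6500/0.04 = 16.2500
ω₃ (RL) = (vx + vy − k·ωz)/r = -0.7500/0.04 = -18.7500
ω₄ (RR) = (vx − vy + k·ωz)/r = 1.0500/0.04 = 26.2500

(-8.7500, 16.2500, -18.7500, 26.2500)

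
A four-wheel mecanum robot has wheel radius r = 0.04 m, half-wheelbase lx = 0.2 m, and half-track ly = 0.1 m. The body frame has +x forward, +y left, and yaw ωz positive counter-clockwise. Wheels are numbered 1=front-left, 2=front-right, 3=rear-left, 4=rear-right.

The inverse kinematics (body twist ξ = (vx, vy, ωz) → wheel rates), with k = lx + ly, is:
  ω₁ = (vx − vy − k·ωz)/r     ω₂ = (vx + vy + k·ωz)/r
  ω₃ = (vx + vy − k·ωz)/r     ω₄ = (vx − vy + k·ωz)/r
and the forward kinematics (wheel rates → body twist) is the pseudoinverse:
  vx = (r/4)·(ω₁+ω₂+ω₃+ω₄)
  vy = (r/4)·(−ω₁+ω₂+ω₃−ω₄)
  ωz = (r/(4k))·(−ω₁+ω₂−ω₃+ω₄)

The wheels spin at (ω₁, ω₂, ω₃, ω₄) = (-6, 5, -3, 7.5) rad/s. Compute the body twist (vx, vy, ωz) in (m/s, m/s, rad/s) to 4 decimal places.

k = lx + ly = 0.2 + 0.1 = 0.3000
ω₁+ω₂+ω₃+ω₄ = 3.5000  →  vx = (0.04/4)·3.5000 = 0.0350
−ω₁+ω₂+ω₃−ω₄ = 0.5000  →  vy = (0.04/4)·0.5000 = 0.0050
−ω₁+ω₂−ω₃+ω₄ = 21.5000  →  ωz = (0.04/1.2000)·21.5000 = 0.7167

(0.0350, 0.0050, 0.7167)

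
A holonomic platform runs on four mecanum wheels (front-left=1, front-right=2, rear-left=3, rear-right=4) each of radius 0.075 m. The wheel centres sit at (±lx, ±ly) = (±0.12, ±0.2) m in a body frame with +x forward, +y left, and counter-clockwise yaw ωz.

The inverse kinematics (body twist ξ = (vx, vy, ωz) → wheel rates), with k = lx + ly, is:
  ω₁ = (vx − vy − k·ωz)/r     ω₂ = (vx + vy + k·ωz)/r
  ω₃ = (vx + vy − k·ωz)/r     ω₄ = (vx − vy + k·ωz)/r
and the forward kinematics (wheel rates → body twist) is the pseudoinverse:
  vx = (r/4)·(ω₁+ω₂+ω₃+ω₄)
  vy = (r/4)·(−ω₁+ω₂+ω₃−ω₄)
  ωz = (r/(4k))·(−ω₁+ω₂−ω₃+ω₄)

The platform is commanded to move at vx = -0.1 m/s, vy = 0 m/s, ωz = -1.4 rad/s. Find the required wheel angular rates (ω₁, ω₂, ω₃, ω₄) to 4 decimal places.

(4.6400, -7.3067, 4.6400, -7.3067)

k = lx + ly = 0.12 + 0.2 = 0.3200;  k·ωz = 0.3200·-1.4 = -0.4480
ω₁ (FL) = (vx − vy − k·ωz)/r = 0.3480/0.075 = 4.6400
ω₂ (FR) = (vx + vy + k·ωz)/r = -0.5480/0.075 = -7.3067
ω₃ (RL) = (vx + vy − k·ωz)/r = 0.3480/0.075 = 4.6400
ω₄ (RR) = (vx − vy + k·ωz)/r = -0.5480/0.075 = -7.3067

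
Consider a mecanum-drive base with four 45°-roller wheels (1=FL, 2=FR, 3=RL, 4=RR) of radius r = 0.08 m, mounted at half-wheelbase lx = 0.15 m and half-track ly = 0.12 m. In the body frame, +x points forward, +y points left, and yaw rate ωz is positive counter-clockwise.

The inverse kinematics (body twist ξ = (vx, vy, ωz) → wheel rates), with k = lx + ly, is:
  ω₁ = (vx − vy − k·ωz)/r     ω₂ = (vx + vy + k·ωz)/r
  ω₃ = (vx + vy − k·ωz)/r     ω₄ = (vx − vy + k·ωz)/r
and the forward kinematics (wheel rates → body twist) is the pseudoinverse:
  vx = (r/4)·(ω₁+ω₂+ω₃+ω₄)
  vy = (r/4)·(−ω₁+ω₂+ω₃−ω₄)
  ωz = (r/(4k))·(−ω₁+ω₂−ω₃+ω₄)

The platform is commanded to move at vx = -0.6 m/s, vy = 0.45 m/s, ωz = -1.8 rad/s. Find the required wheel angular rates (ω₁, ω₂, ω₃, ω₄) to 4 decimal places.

k = lx + ly = 0.15 + 0.12 = 0.2700;  k·ωz = 0.2700·-1.8 = -0.4860
ω₁ (FL) = (vx − vy − k·ωz)/r = -0.5640/0.08 = -7.0500
ω₂ (FR) = (vx + vy + k·ωz)/r = -0.6360/0.08 = -7.9500
ω₃ (RL) = (vx + vy − k·ωz)/r = 0.3360/0.08 = 4.2000
ω₄ (RR) = (vx − vy + k·ωz)/r = -1.5360/0.08 = -19.2000

(-7.0500, -7.9500, 4.2000, -19.2000)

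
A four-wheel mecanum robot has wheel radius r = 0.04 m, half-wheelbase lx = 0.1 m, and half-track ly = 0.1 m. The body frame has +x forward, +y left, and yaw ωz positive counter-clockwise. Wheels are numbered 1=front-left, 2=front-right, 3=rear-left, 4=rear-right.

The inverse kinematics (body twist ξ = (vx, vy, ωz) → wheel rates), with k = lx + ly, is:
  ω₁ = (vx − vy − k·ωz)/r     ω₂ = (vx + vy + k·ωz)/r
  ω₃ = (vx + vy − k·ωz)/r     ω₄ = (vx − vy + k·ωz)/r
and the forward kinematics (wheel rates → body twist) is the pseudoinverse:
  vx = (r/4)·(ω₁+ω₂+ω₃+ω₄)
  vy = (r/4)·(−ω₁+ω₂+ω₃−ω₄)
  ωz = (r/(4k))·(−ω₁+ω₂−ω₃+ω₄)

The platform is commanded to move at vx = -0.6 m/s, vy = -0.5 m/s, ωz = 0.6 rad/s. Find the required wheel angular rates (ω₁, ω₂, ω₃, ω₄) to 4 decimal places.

k = lx + ly = 0.1 + 0.1 = 0.2000;  k·ωz = 0.2000·0.6 = 0.1200
ω₁ (FL) = (vx − vy − k·ωz)/r = -0.2200/0.04 = -5.5000
ω₂ (FR) = (vx + vy + k·ωz)/r = -0.9800/0.04 = -24.5000
ω₃ (RL) = (vx + vy − k·ωz)/r = -1.2200/0.04 = -30.5000
ω₄ (RR) = (vx − vy + k·ωz)/r = 0.0200/0.04 = 0.5000

(-5.5000, -24.5000, -30.5000, 0.5000)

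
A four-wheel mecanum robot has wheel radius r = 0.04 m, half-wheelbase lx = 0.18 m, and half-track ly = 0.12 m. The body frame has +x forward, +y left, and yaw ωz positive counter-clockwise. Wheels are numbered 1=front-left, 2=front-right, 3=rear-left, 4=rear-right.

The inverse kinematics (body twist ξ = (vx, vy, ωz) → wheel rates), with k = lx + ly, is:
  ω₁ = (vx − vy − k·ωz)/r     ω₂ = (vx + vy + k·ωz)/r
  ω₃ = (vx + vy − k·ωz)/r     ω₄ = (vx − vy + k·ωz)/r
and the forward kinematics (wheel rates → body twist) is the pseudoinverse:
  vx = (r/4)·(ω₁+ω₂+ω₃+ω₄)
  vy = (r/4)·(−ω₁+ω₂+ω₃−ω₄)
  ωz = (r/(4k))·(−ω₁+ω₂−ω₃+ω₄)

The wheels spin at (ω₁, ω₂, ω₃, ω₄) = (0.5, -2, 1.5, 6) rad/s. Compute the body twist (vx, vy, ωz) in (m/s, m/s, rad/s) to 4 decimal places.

(0.0600, -0.0700, 0.0667)

k = lx + ly = 0.18 + 0.12 = 0.3000
ω₁+ω₂+ω₃+ω₄ = 6.0000  →  vx = (0.04/4)·6.0000 = 0.0600
−ω₁+ω₂+ω₃−ω₄ = -7.0000  →  vy = (0.04/4)·-7.0000 = -0.0700
−ω₁+ω₂−ω₃+ω₄ = 2.0000  →  ωz = (0.04/1.2000)·2.0000 = 0.0667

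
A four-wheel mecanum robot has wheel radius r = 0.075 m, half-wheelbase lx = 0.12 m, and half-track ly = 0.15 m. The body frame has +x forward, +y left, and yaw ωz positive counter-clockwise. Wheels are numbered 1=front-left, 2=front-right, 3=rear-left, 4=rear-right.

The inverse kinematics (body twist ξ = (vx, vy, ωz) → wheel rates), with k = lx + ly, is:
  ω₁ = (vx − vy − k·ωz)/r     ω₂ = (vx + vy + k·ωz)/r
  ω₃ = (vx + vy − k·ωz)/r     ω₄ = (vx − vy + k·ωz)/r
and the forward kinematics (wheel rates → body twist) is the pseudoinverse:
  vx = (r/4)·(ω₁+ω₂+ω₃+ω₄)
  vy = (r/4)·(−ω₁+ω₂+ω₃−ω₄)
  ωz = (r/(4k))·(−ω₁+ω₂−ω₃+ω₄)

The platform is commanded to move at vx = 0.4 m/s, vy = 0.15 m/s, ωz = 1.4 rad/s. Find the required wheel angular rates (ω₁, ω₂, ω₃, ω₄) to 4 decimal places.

(-1.7067, 12.3733, 2.2933, 8.3733)

k = lx + ly = 0.12 + 0.15 = 0.2700;  k·ωz = 0.2700·1.4 = 0.3780
ω₁ (FL) = (vx − vy − k·ωz)/r = -0.1280/0.075 = -1.7067
ω₂ (FR) = (vx + vy + k·ωz)/r = 0.9280/0.075 = 12.3733
ω₃ (RL) = (vx + vy − k·ωz)/r = 0.1720/0.075 = 2.2933
ω₄ (RR) = (vx − vy + k·ωz)/r = 0.6280/0.075 = 8.3733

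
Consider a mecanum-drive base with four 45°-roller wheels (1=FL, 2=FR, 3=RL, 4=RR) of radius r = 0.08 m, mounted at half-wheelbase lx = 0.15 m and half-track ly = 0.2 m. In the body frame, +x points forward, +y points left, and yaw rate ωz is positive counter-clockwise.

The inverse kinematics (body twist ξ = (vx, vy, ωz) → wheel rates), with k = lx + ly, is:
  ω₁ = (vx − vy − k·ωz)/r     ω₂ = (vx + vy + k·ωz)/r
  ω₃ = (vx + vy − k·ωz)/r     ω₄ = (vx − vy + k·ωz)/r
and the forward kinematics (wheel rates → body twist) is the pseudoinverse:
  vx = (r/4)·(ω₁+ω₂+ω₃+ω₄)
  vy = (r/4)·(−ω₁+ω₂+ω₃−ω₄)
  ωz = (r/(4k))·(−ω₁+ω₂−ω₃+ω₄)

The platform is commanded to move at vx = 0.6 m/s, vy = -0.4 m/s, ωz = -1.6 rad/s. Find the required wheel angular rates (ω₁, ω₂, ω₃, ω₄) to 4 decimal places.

(19.5000, -4.5000, 9.5000, 5.5000)

k = lx + ly = 0.15 + 0.2 = 0.3500;  k·ωz = 0.3500·-1.6 = -0.5600
ω₁ (FL) = (vx − vy − k·ωz)/r = 1.5600/0.08 = 19.5000
ω₂ (FR) = (vx + vy + k·ωz)/r = -0.3600/0.08 = -4.5000
ω₃ (RL) = (vx + vy − k·ωz)/r = 0.7600/0.08 = 9.5000
ω₄ (RR) = (vx − vy + k·ωz)/r = 0.4400/0.08 = 5.5000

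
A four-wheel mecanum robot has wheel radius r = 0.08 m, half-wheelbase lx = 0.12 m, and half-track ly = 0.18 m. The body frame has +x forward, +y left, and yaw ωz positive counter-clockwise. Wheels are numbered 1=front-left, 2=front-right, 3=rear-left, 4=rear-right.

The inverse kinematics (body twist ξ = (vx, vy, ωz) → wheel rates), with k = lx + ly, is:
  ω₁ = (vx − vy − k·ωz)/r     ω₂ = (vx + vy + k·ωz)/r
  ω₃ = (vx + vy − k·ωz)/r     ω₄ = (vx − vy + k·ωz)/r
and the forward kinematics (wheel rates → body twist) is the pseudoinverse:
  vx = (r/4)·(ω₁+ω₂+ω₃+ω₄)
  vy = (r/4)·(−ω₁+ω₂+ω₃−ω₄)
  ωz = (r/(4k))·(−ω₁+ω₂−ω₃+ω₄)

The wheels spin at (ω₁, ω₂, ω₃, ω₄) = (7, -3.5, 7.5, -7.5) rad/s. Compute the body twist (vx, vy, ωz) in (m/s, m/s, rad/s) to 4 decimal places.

k = lx + ly = 0.12 + 0.18 = 0.3000
ω₁+ω₂+ω₃+ω₄ = 3.5000  →  vx = (0.08/4)·3.5000 = 0.0700
−ω₁+ω₂+ω₃−ω₄ = 4.5000  →  vy = (0.08/4)·4.5000 = 0.0900
−ω₁+ω₂−ω₃+ω₄ = -25.5000  →  ωz = (0.08/1.2000)·-25.5000 = -1.7000

(0.0700, 0.0900, -1.7000)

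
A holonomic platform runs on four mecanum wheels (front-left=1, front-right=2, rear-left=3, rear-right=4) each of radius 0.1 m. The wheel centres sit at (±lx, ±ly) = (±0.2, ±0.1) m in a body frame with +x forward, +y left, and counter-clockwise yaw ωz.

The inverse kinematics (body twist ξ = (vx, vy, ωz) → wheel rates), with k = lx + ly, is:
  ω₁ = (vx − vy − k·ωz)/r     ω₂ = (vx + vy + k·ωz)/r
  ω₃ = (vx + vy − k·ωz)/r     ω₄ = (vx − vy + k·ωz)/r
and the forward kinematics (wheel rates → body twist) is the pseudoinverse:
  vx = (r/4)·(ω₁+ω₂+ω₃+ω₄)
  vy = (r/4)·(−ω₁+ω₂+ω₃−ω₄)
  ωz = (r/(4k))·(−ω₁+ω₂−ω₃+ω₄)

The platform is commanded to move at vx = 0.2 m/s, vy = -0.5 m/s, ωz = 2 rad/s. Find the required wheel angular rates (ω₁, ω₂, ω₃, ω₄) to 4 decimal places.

(1.0000, 3.0000, -9.0000, 13.0000)

k = lx + ly = 0.2 + 0.1 = 0.3000;  k·ωz = 0.3000·2 = 0.6000
ω₁ (FL) = (vx − vy − k·ωz)/r = 0.1000/0.1 = 1.0000
ω₂ (FR) = (vx + vy + k·ωz)/r = 0.3000/0.1 = 3.0000
ω₃ (RL) = (vx + vy − k·ωz)/r = -0.9000/0.1 = -9.0000
ω₄ (RR) = (vx − vy + k·ωz)/r = 1.3000/0.1 = 13.0000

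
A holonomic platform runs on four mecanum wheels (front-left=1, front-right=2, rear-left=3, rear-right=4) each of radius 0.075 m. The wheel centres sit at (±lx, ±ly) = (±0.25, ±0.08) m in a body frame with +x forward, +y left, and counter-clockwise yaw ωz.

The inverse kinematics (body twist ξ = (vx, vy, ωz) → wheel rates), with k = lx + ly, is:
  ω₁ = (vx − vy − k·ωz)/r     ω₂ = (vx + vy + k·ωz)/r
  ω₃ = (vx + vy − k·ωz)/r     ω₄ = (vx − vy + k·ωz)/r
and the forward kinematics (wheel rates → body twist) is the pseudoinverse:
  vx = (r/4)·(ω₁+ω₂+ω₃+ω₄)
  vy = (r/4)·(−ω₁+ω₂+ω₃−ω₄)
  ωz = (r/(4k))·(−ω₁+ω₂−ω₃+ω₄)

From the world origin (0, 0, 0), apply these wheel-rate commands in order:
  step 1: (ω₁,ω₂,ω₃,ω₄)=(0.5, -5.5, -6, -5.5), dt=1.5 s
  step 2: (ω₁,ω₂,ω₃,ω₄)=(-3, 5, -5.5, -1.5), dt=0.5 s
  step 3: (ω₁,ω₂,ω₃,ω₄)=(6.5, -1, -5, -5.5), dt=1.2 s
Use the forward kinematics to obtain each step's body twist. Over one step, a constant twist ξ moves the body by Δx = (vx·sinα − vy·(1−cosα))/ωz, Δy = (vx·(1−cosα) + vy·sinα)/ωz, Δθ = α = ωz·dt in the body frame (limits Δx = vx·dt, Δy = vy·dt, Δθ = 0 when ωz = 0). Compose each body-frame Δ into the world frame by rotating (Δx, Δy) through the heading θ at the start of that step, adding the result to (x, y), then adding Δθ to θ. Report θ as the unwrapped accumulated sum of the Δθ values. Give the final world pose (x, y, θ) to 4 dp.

step 1: ξ=(vx,vy,ωz)=(-0.3094, -0.1219, -0.3125), dt=1.5 → body Δ=(-0.4893, -0.0694, -0.4688) → world pose (-0.4893, -0.0694, -0.4688)
step 2: ξ=(vx,vy,ωz)=(-0.0937, 0.0750, 0.6818), dt=0.5 → body Δ=(-0.0523, 0.0289, 0.3409) → world pose (-0.5229, -0.0200, -0.1278)
step 3: ξ=(vx,vy,ωz)=(-0.0938, -0.1313, -0.4545), dt=1.2 → body Δ=(-0.1489, -0.1199, -0.5455) → world pose (-0.6859, -0.1199, -0.6733)

(-0.6859, -0.1199, -0.6733)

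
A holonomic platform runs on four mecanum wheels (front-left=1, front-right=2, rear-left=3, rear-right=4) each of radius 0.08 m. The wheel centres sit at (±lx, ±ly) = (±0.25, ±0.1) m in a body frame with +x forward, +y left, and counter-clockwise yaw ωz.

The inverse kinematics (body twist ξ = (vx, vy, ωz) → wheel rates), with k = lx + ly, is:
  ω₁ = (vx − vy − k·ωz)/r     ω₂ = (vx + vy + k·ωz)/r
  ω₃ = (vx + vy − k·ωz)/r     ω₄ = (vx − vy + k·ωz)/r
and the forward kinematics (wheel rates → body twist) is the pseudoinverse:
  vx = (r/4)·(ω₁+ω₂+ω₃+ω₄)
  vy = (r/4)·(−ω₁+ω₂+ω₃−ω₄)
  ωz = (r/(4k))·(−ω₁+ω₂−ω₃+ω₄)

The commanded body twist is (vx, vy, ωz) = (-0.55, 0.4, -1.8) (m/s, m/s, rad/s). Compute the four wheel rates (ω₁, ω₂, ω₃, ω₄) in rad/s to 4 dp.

k = lx + ly = 0.25 + 0.1 = 0.3500;  k·ωz = 0.3500·-1.8 = -0.6300
ω₁ (FL) = (vx − vy − k·ωz)/r = -0.3200/0.08 = -4.0000
ω₂ (FR) = (vx + vy + k·ωz)/r = -0.7800/0.08 = -9.7500
ω₃ (RL) = (vx + vy − k·ωz)/r = 0.4800/0.08 = 6.0000
ω₄ (RR) = (vx − vy + k·ωz)/r = -1.5800/0.08 = -19.7500

(-4.0000, -9.7500, 6.0000, -19.7500)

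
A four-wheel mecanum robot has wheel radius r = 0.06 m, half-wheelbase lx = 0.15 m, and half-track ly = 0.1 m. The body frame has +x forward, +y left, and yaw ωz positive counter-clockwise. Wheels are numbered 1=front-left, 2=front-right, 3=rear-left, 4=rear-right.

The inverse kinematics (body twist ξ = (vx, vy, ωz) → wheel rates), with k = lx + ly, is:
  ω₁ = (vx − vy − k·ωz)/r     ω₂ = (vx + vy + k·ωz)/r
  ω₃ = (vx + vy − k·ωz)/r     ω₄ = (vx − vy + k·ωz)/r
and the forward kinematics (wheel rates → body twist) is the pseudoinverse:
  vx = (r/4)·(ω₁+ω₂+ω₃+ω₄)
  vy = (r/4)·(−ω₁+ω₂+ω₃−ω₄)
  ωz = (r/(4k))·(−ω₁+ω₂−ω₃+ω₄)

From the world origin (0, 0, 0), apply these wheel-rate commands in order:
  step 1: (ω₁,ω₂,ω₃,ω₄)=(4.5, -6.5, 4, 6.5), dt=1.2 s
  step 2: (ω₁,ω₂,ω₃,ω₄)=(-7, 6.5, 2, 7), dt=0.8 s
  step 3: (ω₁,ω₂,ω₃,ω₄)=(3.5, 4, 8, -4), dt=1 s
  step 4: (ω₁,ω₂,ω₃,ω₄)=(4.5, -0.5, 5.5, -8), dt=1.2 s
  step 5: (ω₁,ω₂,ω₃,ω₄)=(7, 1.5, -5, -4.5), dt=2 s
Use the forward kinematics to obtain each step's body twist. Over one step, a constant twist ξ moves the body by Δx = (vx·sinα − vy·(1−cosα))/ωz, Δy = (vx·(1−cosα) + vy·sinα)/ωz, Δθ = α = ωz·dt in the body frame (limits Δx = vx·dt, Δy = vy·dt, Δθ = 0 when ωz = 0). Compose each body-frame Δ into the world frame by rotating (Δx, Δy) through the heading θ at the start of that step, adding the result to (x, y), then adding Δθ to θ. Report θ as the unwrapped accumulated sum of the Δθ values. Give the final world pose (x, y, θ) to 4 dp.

step 1: ξ=(vx,vy,ωz)=(0.1275, -0.2025, -0.5100), dt=1.2 → body Δ=(0.0716, -0.2735, -0.6120) → world pose (0.0716, -0.2735, -0.6120)
step 2: ξ=(vx,vy,ωz)=(0.1275, 0.1275, 1.1100), dt=0.8 → body Δ=(0.0467, 0.1315, 0.8880) → world pose (0.1854, -0.1927, 0.2760)
step 3: ξ=(vx,vy,ωz)=(0.1725, 0.1875, -0.6900), dt=1.0 → body Δ=(0.2213, 0.1158, -0.6900) → world pose (0.3667, -0.0210, -0.4140)
step 4: ξ=(vx,vy,ωz)=(0.0225, 0.1275, -1.1100), dt=1.2 → body Δ=(0.1074, 0.0961, -1.3320) → world pose (0.5037, 0.0238, -1.7460)
step 5: ξ=(vx,vy,ωz)=(-0.0150, -0.0900, -0.3000), dt=2.0 → body Δ=(-0.0806, -0.1607, -0.6000) → world pose (0.3596, 0.1312, -2.3460)

(0.3596, 0.1312, -2.3460)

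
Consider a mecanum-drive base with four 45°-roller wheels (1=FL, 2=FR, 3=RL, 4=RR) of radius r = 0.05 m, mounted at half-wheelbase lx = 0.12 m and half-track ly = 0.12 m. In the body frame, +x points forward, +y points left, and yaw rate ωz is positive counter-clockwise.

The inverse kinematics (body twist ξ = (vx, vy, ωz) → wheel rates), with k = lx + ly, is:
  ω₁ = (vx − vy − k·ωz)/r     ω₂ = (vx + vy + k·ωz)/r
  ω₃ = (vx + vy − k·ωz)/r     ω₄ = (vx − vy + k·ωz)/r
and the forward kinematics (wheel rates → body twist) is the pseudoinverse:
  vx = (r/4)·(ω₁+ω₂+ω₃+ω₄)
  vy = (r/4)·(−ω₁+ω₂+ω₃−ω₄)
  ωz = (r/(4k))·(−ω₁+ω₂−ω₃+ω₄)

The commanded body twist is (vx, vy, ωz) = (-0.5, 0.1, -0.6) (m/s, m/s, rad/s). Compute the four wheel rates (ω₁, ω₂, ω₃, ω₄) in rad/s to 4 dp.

k = lx + ly = 0.12 + 0.12 = 0.2400;  k·ωz = 0.2400·-0.6 = -0.1440
ω₁ (FL) = (vx − vy − k·ωz)/r = -0.4560/0.05 = -9.1200
ω₂ (FR) = (vx + vy + k·ωz)/r = -0.5440/0.05 = -10.8800
ω₃ (RL) = (vx + vy − k·ωz)/r = -0.2560/0.05 = -5.1200
ω₄ (RR) = (vx − vy + k·ωz)/r = -0.7440/0.05 = -14.8800

(-9.1200, -10.8800, -5.1200, -14.8800)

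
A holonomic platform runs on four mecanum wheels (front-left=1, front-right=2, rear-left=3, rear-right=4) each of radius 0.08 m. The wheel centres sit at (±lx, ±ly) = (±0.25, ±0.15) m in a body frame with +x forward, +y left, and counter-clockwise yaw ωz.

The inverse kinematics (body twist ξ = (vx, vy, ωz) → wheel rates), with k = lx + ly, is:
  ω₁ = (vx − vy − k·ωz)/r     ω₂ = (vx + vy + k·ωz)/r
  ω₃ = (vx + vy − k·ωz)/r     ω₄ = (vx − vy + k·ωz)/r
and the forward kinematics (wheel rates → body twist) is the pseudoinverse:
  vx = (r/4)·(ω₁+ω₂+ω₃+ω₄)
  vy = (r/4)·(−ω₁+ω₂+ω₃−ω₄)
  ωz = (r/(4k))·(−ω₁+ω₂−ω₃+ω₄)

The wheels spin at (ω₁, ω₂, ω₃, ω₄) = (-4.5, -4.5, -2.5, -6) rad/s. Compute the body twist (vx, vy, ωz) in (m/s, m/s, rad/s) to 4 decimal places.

(-0.3500, 0.0700, -0.1750)

k = lx + ly = 0.25 + 0.15 = 0.4000
ω₁+ω₂+ω₃+ω₄ = -17.5000  →  vx = (0.08/4)·-17.5000 = -0.3500
−ω₁+ω₂+ω₃−ω₄ = 3.5000  →  vy = (0.08/4)·3.5000 = 0.0700
−ω₁+ω₂−ω₃+ω₄ = -3.5000  →  ωz = (0.08/1.6000)·-3.5000 = -0.1750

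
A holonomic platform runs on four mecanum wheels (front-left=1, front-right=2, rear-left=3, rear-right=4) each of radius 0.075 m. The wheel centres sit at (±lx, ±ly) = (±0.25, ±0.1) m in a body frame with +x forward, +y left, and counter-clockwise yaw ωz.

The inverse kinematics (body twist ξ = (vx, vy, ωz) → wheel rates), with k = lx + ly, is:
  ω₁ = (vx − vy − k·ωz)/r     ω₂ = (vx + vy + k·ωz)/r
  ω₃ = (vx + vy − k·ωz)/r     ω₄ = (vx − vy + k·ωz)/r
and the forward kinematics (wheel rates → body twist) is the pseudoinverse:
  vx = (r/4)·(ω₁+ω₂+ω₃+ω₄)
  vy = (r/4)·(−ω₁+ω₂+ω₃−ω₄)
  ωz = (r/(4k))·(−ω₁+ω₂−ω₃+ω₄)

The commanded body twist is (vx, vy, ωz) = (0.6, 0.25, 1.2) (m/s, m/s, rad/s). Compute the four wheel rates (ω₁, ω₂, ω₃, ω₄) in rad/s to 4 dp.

k = lx + ly = 0.25 + 0.1 = 0.3500;  k·ωz = 0.3500·1.2 = 0.4200
ω₁ (FL) = (vx − vy − k·ωz)/r = -0.0700/0.075 = -0.9333
ω₂ (FR) = (vx + vy + k·ωz)/r = 1.2700/0.075 = 16.9333
ω₃ (RL) = (vx + vy − k·ωz)/r = 0.4300/0.075 = 5.7333
ω₄ (RR) = (vx − vy + k·ωz)/r = 0.7700/0.075 = 10.2667

(-0.9333, 16.9333, 5.7333, 10.2667)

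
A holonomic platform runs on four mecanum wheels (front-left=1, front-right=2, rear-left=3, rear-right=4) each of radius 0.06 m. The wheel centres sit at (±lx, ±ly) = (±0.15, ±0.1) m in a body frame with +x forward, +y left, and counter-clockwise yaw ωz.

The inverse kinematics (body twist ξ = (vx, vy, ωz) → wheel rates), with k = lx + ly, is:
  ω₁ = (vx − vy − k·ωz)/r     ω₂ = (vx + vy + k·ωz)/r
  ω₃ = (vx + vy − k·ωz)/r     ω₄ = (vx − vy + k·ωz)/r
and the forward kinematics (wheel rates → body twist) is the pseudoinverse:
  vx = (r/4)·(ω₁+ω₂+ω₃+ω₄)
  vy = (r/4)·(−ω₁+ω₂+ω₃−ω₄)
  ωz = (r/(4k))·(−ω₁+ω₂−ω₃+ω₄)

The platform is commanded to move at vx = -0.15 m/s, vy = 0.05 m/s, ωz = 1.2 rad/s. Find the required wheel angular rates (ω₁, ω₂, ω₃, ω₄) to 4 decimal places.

(-8.3333, 3.3333, -6.6667, 1.6667)

k = lx + ly = 0.15 + 0.1 = 0.2500;  k·ωz = 0.2500·1.2 = 0.3000
ω₁ (FL) = (vx − vy − k·ωz)/r = -0.5000/0.06 = -8.3333
ω₂ (FR) = (vx + vy + k·ωz)/r = 0.2000/0.06 = 3.3333
ω₃ (RL) = (vx + vy − k·ωz)/r = -0.4000/0.06 = -6.6667
ω₄ (RR) = (vx − vy + k·ωz)/r = 0.1000/0.06 = 1.6667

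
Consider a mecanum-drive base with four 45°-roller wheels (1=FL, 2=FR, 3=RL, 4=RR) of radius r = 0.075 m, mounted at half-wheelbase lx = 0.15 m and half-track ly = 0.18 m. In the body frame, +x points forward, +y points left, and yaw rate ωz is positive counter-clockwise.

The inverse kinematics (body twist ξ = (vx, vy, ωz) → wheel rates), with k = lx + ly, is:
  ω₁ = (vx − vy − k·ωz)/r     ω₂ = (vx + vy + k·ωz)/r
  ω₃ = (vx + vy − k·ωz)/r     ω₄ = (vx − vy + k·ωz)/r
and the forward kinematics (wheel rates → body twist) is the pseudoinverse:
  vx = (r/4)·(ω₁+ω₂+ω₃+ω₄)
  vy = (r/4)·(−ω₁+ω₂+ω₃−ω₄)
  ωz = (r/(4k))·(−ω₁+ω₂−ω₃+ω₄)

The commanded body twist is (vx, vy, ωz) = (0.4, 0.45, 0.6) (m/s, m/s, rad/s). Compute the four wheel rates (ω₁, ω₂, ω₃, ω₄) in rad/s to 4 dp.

(-3.3067, 13.9733, 8.6933, 1.9733)

k = lx + ly = 0.15 + 0.18 = 0.3300;  k·ωz = 0.3300·0.6 = 0.1980
ω₁ (FL) = (vx − vy − k·ωz)/r = -0.2480/0.075 = -3.3067
ω₂ (FR) = (vx + vy + k·ωz)/r = 1.0480/0.075 = 13.9733
ω₃ (RL) = (vx + vy − k·ωz)/r = 0.6520/0.075 = 8.6933
ω₄ (RR) = (vx − vy + k·ωz)/r = 0.1480/0.075 = 1.9733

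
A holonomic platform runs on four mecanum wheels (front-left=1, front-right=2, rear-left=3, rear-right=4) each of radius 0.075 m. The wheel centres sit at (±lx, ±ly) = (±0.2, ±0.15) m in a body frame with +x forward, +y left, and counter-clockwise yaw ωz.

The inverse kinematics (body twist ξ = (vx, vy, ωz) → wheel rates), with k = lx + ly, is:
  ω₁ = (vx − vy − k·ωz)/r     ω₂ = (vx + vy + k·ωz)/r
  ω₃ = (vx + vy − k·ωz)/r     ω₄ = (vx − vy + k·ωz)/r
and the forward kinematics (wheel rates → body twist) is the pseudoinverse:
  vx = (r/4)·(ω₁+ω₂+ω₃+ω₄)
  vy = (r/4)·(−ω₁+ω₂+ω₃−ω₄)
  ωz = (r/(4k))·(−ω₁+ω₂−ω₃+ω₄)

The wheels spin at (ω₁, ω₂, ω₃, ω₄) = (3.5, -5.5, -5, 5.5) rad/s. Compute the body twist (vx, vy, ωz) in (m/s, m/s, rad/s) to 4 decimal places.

k = lx + ly = 0.2 + 0.15 = 0.3500
ω₁+ω₂+ω₃+ω₄ = -1.5000  →  vx = (0.075/4)·-1.5000 = -0.0281
−ω₁+ω₂+ω₃−ω₄ = -19.5000  →  vy = (0.075/4)·-19.5000 = -0.3656
−ω₁+ω₂−ω₃+ω₄ = 1.5000  →  ωz = (0.075/1.4000)·1.5000 = 0.0804

(-0.0281, -0.3656, 0.0804)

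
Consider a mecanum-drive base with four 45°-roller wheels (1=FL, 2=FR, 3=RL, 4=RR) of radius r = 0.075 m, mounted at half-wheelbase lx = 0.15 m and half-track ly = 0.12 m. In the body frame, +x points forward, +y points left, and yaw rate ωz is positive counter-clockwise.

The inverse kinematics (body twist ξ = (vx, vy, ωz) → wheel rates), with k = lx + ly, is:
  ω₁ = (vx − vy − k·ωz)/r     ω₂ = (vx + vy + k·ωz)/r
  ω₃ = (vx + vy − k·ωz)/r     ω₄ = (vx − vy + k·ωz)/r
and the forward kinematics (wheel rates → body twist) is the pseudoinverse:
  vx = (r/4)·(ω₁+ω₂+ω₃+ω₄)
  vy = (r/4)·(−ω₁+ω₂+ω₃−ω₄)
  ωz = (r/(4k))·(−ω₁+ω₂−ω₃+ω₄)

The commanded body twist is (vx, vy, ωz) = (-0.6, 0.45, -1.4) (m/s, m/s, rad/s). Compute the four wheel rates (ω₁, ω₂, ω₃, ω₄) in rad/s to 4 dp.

k = lx + ly = 0.15 + 0.12 = 0.2700;  k·ωz = 0.2700·-1.4 = -0.3780
ω₁ (FL) = (vx − vy − k·ωz)/r = -0.6720/0.075 = -8.9600
ω₂ (FR) = (vx + vy + k·ωz)/r = -0.5280/0.075 = -7.0400
ω₃ (RL) = (vx + vy − k·ωz)/r = 0.2280/0.075 = 3.0400
ω₄ (RR) = (vx − vy + k·ωz)/r = -1.4280/0.075 = -19.0400

(-8.9600, -7.0400, 3.0400, -19.0400)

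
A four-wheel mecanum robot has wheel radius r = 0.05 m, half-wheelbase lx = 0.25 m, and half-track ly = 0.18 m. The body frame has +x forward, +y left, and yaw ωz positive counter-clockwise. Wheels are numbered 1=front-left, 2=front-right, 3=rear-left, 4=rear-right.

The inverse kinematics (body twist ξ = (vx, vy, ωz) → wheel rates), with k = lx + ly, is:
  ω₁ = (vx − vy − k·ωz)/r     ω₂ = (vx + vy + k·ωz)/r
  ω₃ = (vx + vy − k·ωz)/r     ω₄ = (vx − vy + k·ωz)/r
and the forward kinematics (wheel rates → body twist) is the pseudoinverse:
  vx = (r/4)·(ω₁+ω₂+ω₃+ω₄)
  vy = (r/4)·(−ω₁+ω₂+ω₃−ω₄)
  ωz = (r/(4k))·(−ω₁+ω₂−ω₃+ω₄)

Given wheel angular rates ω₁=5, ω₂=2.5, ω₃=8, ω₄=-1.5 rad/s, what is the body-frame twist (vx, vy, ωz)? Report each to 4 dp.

k = lx + ly = 0.25 + 0.18 = 0.4300
ω₁+ω₂+ω₃+ω₄ = 14.0000  →  vx = (0.05/4)·14.0000 = 0.1750
−ω₁+ω₂+ω₃−ω₄ = 7.0000  →  vy = (0.05/4)·7.0000 = 0.0875
−ω₁+ω₂−ω₃+ω₄ = -12.0000  →  ωz = (0.05/1.7200)·-12.0000 = -0.3488

(0.1750, 0.0875, -0.3488)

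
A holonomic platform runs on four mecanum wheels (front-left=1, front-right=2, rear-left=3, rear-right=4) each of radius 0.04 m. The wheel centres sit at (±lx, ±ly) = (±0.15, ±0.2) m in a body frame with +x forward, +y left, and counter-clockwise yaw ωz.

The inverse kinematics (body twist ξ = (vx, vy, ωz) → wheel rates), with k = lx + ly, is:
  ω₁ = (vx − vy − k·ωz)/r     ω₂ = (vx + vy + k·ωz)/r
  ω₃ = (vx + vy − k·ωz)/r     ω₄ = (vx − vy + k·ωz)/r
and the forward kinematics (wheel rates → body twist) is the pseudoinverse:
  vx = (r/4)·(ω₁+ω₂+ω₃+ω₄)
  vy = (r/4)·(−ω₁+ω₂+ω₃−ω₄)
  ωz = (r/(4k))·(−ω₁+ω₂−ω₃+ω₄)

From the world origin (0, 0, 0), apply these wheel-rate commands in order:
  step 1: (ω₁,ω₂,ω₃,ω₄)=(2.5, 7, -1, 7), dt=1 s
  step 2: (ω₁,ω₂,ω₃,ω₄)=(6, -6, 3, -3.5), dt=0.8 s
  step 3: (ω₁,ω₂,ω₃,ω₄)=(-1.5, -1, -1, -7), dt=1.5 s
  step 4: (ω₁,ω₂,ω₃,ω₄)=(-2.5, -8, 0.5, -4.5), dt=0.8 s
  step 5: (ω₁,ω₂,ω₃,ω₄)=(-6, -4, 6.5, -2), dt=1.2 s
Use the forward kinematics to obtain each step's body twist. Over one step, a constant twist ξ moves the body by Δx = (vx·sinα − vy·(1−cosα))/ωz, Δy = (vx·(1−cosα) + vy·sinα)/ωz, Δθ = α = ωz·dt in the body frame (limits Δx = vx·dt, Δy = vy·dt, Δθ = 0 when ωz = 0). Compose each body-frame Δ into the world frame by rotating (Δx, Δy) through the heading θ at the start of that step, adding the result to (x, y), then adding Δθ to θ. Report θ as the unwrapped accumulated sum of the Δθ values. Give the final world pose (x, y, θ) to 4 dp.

(-0.0596, 0.2572, -0.7643)

step 1: ξ=(vx,vy,ωz)=(0.1550, -0.0350, 0.3571), dt=1.0 → body Δ=(0.1579, -0.0069, 0.3571) → world pose (0.1579, -0.0069, 0.3571)
step 2: ξ=(vx,vy,ωz)=(-0.0050, -0.0550, -0.5286), dt=0.8 → body Δ=(-0.0130, -0.0419, -0.4229) → world pose (0.1603, -0.0507, -0.0657)
step 3: ξ=(vx,vy,ωz)=(-0.1050, 0.0650, -0.1571), dt=1.5 → body Δ=(-0.1446, 0.1151, -0.2357) → world pose (0.0236, 0.0737, -0.3014)
step 4: ξ=(vx,vy,ωz)=(-0.1450, -0.0050, -0.3000), dt=0.8 → body Δ=(-0.1154, 0.0099, -0.2400) → world pose (-0.0836, 0.1174, -0.5414)
step 5: ξ=(vx,vy,ωz)=(-0.0550, 0.1050, -0.1857), dt=1.2 → body Δ=(-0.0515, 0.1323, -0.2229) → world pose (-0.0596, 0.2572, -0.7643)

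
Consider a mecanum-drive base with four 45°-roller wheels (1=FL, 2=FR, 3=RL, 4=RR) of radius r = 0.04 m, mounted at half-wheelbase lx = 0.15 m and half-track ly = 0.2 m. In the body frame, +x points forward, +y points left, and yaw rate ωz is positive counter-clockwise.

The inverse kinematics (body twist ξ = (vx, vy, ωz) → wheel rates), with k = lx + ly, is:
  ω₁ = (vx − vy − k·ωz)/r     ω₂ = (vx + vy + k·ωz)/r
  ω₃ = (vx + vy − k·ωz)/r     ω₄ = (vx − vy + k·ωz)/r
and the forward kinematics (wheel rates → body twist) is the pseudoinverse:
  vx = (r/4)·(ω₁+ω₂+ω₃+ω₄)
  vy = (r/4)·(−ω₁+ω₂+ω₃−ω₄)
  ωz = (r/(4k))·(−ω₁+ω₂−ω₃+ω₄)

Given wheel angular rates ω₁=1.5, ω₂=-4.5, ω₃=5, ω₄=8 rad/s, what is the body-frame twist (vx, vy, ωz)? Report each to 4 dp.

(0.1000, -0.0900, -0.0857)

k = lx + ly = 0.15 + 0.2 = 0.3500
ω₁+ω₂+ω₃+ω₄ = 10.0000  →  vx = (0.04/4)·10.0000 = 0.1000
−ω₁+ω₂+ω₃−ω₄ = -9.0000  →  vy = (0.04/4)·-9.0000 = -0.0900
−ω₁+ω₂−ω₃+ω₄ = -3.0000  →  ωz = (0.04/1.4000)·-3.0000 = -0.0857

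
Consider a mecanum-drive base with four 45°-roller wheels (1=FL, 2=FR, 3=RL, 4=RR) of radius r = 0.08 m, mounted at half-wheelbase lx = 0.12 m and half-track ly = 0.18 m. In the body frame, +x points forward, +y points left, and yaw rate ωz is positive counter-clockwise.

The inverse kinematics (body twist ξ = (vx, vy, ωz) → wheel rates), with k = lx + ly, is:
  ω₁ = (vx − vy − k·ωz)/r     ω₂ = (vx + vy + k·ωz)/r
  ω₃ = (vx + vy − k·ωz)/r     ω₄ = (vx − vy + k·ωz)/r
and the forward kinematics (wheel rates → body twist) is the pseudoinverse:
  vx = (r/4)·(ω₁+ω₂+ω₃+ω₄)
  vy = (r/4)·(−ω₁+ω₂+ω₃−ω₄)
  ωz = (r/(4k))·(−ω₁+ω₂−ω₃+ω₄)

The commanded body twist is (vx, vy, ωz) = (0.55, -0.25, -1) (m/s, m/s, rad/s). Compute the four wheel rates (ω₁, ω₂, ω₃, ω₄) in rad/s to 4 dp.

(13.7500, 0.0000, 7.5000, 6.2500)

k = lx + ly = 0.12 + 0.18 = 0.3000;  k·ωz = 0.3000·-1 = -0.3000
ω₁ (FL) = (vx − vy − k·ωz)/r = 1.1000/0.08 = 13.7500
ω₂ (FR) = (vx + vy + k·ωz)/r = 0.0000/0.08 = 0.0000
ω₃ (RL) = (vx + vy − k·ωz)/r = 0.6000/0.08 = 7.5000
ω₄ (RR) = (vx − vy + k·ωz)/r = 0.5000/0.08 = 6.2500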